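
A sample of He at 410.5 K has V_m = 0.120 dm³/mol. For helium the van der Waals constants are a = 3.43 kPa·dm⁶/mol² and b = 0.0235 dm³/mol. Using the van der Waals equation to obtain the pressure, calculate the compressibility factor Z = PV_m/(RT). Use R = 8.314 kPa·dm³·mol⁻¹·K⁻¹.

Z ≈ 1.235

P = RT/(V_m − b) − a/V_m² = (8.314)(410.5)/(0.120 − 0.0235) − 3.43/(0.120)²
  = 3412.9/0.096500 − 238.19 = 35367 − 238.19 = 35129 kPa
Z = PV_m/(RT) = (35129)(0.120)/((8.314)(410.5)) = 4215.5/3412.9 = 1.235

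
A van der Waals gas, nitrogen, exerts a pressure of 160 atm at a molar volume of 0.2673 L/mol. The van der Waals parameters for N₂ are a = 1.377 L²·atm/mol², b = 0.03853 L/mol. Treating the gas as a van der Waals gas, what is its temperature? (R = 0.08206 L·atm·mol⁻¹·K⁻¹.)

T = (P + a/V_m²)(V_m − b)/R
P + a/V_m² = 160 + 1.377/(0.2673)² = 179.27 atm
V_m − b = 0.2673 − 0.03853 = 0.22877 L/mol
T = (179.27)(0.22877)/0.08206 = 499.8 K

T ≈ 499.8 K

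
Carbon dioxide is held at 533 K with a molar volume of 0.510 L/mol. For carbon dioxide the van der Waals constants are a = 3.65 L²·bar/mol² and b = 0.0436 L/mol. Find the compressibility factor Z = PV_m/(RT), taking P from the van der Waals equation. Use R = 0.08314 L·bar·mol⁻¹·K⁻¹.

P = RT/(V_m − b) − a/V_m² = (0.08314)(533)/(0.510 − 0.0436) − 3.65/(0.510)²
  = 44.314/0.46640 − 14.033 = 95.013 − 14.033 = 80.980 bar
Z = PV_m/(RT) = (80.980)(0.510)/((0.08314)(533)) = 41.300/44.314 = 0.9320

Z ≈ 0.9320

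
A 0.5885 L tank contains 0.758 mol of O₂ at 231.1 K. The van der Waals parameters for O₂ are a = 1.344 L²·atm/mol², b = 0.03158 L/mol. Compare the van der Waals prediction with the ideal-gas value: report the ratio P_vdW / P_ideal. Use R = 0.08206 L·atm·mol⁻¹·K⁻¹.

P_vdW / P_ideal ≈ 0.9511

Ideal: P_ideal = nRT/V = (0.758)(0.08206)(231.1)/0.5885 = 24.4261 atm
vdW: P = nRT/(V − nb) − a n²/V² = 14.3748/0.564562 − 0.772214/0.346332 = 25.4619 − 2.22969 = 23.2322 atm
Ratio = 23.2322/24.4261 = 0.9511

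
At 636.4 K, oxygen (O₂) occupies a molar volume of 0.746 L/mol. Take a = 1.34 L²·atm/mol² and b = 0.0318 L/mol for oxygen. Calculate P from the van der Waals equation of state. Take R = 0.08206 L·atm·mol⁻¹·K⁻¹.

P = RT/(V_m − b) − a/V_m²
RT/(V_m − b) = (0.08206)(636.4)/(0.746 − 0.0318) = 52.223/0.71420 = 73.121 atm
a/V_m² = 1.34/(0.746)² = 2.4078 atm
P = 73.121 − 2.4078 = 70.71 atm

P ≈ 70.71 atm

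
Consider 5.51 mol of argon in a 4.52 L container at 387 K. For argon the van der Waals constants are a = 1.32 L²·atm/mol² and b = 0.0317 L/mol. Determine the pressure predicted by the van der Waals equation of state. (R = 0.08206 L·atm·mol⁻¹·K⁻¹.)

P = nRT/(V − nb) − a n²/V²
nRT/(V − nb) = (5.51)(0.08206)(387)/(4.52 − 5.51×0.0317) = 174.98/4.3453 = 40.269 atm
a n²/V² = (1.32)(5.51)²/(4.52)² = 1.9616 atm
P = 40.269 − 1.9616 = 38.31 atm

P ≈ 38.31 atm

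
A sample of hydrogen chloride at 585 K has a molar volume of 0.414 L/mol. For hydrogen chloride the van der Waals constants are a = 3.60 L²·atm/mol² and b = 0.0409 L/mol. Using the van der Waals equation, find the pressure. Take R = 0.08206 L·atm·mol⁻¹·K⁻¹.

P ≈ 107.7 atm

P = RT/(V_m − b) − a/V_m²
RT/(V_m − b) = (0.08206)(585)/(0.414 − 0.0409) = 48.005/0.37310 = 128.67 atm
a/V_m² = 3.60/(0.414)² = 21.004 atm
P = 128.67 − 21.004 = 107.7 atm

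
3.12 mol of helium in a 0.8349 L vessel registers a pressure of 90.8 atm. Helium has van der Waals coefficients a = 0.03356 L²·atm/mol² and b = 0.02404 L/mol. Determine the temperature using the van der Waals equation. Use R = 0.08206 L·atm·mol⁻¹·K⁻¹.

T ≈ 270.9 K

T = (P + a n²/V²)(V − nb)/(nR)
P + a n²/V² = 90.8 + (0.03356)(3.12)²/(0.8349)² = 91.269 atm
V − nb = 0.8349 − (3.12)(0.02404) = 0.75990 L
T = (91.269)(0.75990)/((3.12)(0.08206)) = 270.9 K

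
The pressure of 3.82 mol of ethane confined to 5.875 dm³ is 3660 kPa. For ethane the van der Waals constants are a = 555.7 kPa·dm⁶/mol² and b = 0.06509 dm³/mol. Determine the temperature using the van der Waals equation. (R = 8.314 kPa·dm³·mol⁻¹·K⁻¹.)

T ≈ 690.0 K

T = (P + a n²/V²)(V − nb)/(nR)
P + a n²/V² = 3660 + (555.7)(3.82)²/(5.875)² = 3894.9 kPa
V − nb = 5.875 − (3.82)(0.06509) = 5.6264 dm³
T = (3894.9)(5.6264)/((3.82)(8.314)) = 690.0 K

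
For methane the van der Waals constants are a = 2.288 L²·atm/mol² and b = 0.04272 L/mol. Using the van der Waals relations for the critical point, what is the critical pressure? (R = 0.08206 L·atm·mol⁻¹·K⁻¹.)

For a van der Waals gas, P_c = a/(27b²).
P_c = 2.288/(27×(0.04272)²) = 2.288/0.049275 = 46.43 atm

P_c ≈ 46.43 atm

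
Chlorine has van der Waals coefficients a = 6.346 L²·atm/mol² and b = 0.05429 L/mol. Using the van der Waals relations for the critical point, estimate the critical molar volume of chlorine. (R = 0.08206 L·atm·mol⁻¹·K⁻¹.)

V_m,c ≈ 0.1629 L/mol

For a van der Waals gas, V_m,c = 3b.
V_m,c = 3×0.05429 = 0.1629 L/mol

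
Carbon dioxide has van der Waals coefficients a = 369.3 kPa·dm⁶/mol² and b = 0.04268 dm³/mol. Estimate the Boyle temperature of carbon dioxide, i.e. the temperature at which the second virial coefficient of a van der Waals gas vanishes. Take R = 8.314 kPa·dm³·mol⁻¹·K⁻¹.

For a van der Waals gas the second virial coefficient B₂ = b − a/(RT) vanishes at T_B = a/(Rb).
T_B = 369.3/(8.314×0.04268) = 369.3/0.35484 = 1041 K

T_B ≈ 1041 K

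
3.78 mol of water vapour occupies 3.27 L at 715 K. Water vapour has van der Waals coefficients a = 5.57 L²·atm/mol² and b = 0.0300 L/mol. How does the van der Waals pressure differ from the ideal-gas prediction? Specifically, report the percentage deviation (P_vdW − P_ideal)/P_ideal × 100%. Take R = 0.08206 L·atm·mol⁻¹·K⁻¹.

-7.38 %

Ideal: P_ideal = nRT/V = (3.78)(0.08206)(715)/3.27 = 67.8237 atm
vdW: P = nRT/(V − nb) − a n²/V² = 221.784/3.15660 − 79.5864/10.6929 = 70.2604 − 7.44292 = 62.8175 atm
% deviation = (62.8175 − 67.8237)/67.8237 × 100% = -7.38%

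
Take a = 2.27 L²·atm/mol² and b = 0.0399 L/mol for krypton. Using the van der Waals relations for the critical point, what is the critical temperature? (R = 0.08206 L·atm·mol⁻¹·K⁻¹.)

T_c ≈ 205.4 K

For a van der Waals gas, T_c = 8a/(27Rb).
T_c = 8×2.27/(27×0.08206×0.0399) = 18.160/0.088403 = 205.4 K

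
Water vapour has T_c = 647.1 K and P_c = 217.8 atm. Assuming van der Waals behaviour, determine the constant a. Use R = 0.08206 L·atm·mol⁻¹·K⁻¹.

a ≈ 5.462 L²·atm/mol²

From T_c = 8a/(27Rb) and P_c = a/(27b²): a = 27 R² T_c²/(64 P_c).
a = 27×(0.08206)²×(647.1)²/(64×217.8) = 76132/13939 = 5.462 L²·atm/mol²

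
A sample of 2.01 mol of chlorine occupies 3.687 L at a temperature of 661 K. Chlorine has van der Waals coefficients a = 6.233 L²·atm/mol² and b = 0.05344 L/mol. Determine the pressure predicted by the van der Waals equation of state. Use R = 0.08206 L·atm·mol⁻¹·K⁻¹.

P = nRT/(V − nb) − a n²/V²
nRT/(V − nb) = (2.01)(0.08206)(661)/(3.687 − 2.01×0.05344) = 109.03/3.5796 = 30.459 atm
a n²/V² = (6.233)(2.01)²/(3.687)² = 1.8524 atm
P = 30.459 − 1.8524 = 28.61 atm

P ≈ 28.61 atm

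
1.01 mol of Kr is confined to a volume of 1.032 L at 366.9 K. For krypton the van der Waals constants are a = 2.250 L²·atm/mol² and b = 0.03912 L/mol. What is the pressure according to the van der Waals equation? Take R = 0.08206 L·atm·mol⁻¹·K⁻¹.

P = nRT/(V − nb) − a n²/V²
nRT/(V − nb) = (1.01)(0.08206)(366.9)/(1.032 − 1.01×0.03912) = 30.409/0.99249 = 30.639 atm
a n²/V² = (2.250)(1.01)²/(1.032)² = 2.1551 atm
P = 30.639 − 2.1551 = 28.48 atm

P ≈ 28.48 atm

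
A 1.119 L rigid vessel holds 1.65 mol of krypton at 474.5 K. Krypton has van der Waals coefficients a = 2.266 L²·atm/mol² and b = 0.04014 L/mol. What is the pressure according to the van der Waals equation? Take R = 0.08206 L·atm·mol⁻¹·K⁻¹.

P = nRT/(V − nb) − a n²/V²
nRT/(V − nb) = (1.65)(0.08206)(474.5)/(1.119 − 1.65×0.04014) = 64.247/1.0528 = 61.025 atm
a n²/V² = (2.266)(1.65)²/(1.119)² = 4.9268 atm
P = 61.025 − 4.9268 = 56.10 atm

P ≈ 56.10 atm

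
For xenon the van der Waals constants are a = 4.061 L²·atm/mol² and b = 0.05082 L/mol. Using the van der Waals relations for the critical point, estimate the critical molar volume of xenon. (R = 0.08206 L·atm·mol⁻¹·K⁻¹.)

V_m,c ≈ 0.1525 L/mol

For a van der Waals gas, V_m,c = 3b.
V_m,c = 3×0.05082 = 0.1525 L/mol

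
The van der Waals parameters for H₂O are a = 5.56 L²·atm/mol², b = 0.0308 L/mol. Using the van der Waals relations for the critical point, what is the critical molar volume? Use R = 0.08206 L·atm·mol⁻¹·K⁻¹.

V_m,c ≈ 0.09240 L/mol

For a van der Waals gas, V_m,c = 3b.
V_m,c = 3×0.0308 = 0.09240 L/mol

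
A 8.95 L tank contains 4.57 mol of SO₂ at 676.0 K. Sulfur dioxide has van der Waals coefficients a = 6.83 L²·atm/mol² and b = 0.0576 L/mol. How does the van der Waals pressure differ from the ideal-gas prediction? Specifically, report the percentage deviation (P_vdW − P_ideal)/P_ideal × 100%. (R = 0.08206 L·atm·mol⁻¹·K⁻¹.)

Ideal: P_ideal = nRT/V = (4.57)(0.08206)(676.0)/8.95 = 28.3251 atm
vdW: P = nRT/(V − nb) − a n²/V² = 253.510/8.68677 − 142.644/80.1025 = 29.1835 − 1.78077 = 27.4027 atm
% deviation = (27.4027 − 28.3251)/28.3251 × 100% = -3.26%

-3.26 %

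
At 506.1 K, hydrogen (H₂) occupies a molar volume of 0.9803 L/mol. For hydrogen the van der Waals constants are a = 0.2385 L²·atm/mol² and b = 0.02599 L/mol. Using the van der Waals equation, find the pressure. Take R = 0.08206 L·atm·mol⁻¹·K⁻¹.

P = RT/(V_m − b) − a/V_m²
RT/(V_m − b) = (0.08206)(506.1)/(0.9803 − 0.02599) = 41.531/0.95431 = 43.519 atm
a/V_m² = 0.2385/(0.9803)² = 0.24818 atm
P = 43.519 − 0.24818 = 43.27 atm

P ≈ 43.27 atm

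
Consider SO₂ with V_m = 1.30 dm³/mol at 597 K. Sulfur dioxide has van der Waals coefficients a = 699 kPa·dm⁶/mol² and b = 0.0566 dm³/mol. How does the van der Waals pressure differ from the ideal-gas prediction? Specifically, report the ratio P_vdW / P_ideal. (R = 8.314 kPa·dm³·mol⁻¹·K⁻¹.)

Ideal: P_ideal = RT/V_m = (8.314)(597)/1.30 = 3818.04 kPa
vdW: P = RT/(V_m − b) − a/V_m² = 4963.46/1.24340 − 699/1.69000 = 3991.84 − 413.609 = 3578.23 kPa
Ratio = 3578.23/3818.04 = 0.9372

P_vdW / P_ideal ≈ 0.9372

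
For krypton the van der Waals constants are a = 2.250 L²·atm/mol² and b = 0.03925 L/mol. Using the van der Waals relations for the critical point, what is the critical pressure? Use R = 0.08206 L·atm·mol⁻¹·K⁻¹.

P_c ≈ 54.09 atm

For a van der Waals gas, P_c = a/(27b²).
P_c = 2.250/(27×(0.03925)²) = 2.250/0.041595 = 54.09 atm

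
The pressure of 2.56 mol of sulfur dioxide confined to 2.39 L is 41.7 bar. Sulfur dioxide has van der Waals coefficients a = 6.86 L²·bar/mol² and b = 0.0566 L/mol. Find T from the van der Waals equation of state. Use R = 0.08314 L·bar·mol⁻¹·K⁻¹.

T = (P + a n²/V²)(V − nb)/(nR)
P + a n²/V² = 41.7 + (6.86)(2.56)²/(2.39)² = 49.571 bar
V − nb = 2.39 − (2.56)(0.0566) = 2.2451 L
T = (49.571)(2.2451)/((2.56)(0.08314)) = 522.9 K

T ≈ 522.9 K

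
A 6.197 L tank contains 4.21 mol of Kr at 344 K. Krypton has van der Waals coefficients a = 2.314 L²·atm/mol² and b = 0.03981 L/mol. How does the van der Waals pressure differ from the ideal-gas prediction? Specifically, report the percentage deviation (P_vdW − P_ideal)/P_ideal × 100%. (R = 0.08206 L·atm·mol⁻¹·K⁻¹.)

Ideal: P_ideal = nRT/V = (4.21)(0.08206)(344)/6.197 = 19.1774 atm
vdW: P = nRT/(V − nb) − a n²/V² = 118.843/6.02940 − 41.0136/38.4028 = 19.7106 − 1.06798 = 18.6426 atm
% deviation = (18.6426 − 19.1774)/19.1774 × 100% = -2.79%

-2.79 %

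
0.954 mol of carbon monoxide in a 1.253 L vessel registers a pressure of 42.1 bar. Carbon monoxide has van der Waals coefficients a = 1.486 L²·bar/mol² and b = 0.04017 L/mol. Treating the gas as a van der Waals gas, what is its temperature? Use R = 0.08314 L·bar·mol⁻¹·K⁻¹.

T ≈ 657.9 K

T = (P + a n²/V²)(V − nb)/(nR)
P + a n²/V² = 42.1 + (1.486)(0.954)²/(1.253)² = 42.961 bar
V − nb = 1.253 − (0.954)(0.04017) = 1.2147 L
T = (42.961)(1.2147)/((0.954)(0.08314)) = 657.9 K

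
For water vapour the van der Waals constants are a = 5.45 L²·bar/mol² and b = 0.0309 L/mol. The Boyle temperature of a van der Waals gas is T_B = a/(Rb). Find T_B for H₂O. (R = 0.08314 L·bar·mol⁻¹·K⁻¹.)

For a van der Waals gas the second virial coefficient B₂ = b − a/(RT) vanishes at T_B = a/(Rb).
T_B = 5.45/(0.08314×0.0309) = 5.45/0.0025690 = 2121 K

T_B ≈ 2121 K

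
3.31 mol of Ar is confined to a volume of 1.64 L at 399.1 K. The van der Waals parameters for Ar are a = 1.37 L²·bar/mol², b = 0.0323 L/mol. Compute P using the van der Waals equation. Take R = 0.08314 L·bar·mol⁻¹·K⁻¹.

P ≈ 66.06 bar

P = nRT/(V − nb) − a n²/V²
nRT/(V − nb) = (3.31)(0.08314)(399.1)/(1.64 − 3.31×0.0323) = 109.83/1.5331 = 71.639 bar
a n²/V² = (1.37)(3.31)²/(1.64)² = 5.5807 bar
P = 71.639 − 5.5807 = 66.06 bar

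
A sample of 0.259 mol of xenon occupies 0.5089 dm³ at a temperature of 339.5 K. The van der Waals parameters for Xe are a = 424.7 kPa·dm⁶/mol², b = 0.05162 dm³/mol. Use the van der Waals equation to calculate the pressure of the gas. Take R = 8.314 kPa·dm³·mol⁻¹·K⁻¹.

P ≈ 1365 kPa

P = nRT/(V − nb) − a n²/V²
nRT/(V − nb) = (0.259)(8.314)(339.5)/(0.5089 − 0.259×0.05162) = 731.05/0.49553 = 1475.3 kPa
a n²/V² = (424.7)(0.259)²/(0.5089)² = 110.01 kPa
P = 1475.3 − 110.01 = 1365 kPa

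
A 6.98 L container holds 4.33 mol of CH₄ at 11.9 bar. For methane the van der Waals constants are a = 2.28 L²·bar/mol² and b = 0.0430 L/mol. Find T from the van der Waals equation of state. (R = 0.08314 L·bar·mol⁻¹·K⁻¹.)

T ≈ 241.1 K

T = (P + a n²/V²)(V − nb)/(nR)
P + a n²/V² = 11.9 + (2.28)(4.33)²/(6.98)² = 12.777 bar
V − nb = 6.98 − (4.33)(0.0430) = 6.7938 L
T = (12.777)(6.7938)/((4.33)(0.08314)) = 241.1 K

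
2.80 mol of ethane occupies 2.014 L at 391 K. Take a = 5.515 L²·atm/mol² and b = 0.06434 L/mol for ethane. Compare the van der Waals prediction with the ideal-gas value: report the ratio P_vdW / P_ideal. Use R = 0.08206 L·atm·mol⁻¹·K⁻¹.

Ideal: P_ideal = nRT/V = (2.80)(0.08206)(391)/2.014 = 44.6074 atm
vdW: P = nRT/(V − nb) − a n²/V² = 89.8393/1.83385 − 43.2376/4.05620 = 48.9894 − 10.6596 = 38.3298 atm
Ratio = 38.3298/44.6074 = 0.8593

P_vdW / P_ideal ≈ 0.8593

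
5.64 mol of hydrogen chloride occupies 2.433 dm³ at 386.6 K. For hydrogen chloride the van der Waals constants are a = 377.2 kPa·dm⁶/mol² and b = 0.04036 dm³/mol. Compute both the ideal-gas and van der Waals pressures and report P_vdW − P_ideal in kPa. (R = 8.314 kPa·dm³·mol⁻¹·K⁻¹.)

ΔP ≈ -1258 kPa

Ideal: P_ideal = nRT/V = (5.64)(8.314)(386.6)/2.433 = 7450.90 kPa
vdW: P = nRT/(V − nb) − a n²/V² = 18128.0/2.20537 − 11998.6/5.91949 = 8219.94 − 2026.97 = 6192.97 kPa
ΔP = 6192.97 − 7450.90 = -1258 kPa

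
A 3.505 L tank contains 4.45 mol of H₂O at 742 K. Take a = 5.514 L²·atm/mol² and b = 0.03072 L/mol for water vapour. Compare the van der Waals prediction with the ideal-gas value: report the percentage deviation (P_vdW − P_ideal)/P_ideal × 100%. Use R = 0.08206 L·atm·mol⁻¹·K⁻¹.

Ideal: P_ideal = nRT/V = (4.45)(0.08206)(742)/3.505 = 77.3050 atm
vdW: P = nRT/(V − nb) − a n²/V² = 270.954/3.36830 − 109.191/12.2850 = 80.4424 − 8.88816 = 71.5542 atm
% deviation = (71.5542 − 77.3050)/77.3050 × 100% = -7.44%

-7.44 %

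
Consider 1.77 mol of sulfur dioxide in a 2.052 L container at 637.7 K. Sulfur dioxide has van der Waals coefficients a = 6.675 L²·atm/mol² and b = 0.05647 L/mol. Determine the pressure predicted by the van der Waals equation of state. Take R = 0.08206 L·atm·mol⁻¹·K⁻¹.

P = nRT/(V − nb) − a n²/V²
nRT/(V − nb) = (1.77)(0.08206)(637.7)/(2.052 − 1.77×0.05647) = 92.624/1.9520 = 47.451 atm
a n²/V² = (6.675)(1.77)²/(2.052)² = 4.9664 atm
P = 47.451 − 4.9664 = 42.48 atm

P ≈ 42.48 atm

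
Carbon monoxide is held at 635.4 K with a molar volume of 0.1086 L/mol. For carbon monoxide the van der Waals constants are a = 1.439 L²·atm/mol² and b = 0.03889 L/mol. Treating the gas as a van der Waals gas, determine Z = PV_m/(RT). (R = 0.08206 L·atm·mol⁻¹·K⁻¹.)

Z ≈ 1.304

P = RT/(V_m − b) − a/V_m² = (0.08206)(635.4)/(0.1086 − 0.03889) − 1.439/(0.1086)²
  = 52.141/0.069710 − 122.01 = 747.97 − 122.01 = 625.96 atm
Z = PV_m/(RT) = (625.96)(0.1086)/((0.08206)(635.4)) = 67.979/52.141 = 1.304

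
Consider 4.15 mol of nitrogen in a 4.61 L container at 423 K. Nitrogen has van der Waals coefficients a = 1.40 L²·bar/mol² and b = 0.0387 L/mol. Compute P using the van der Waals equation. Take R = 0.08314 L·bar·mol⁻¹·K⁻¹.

P ≈ 31.67 bar

P = nRT/(V − nb) − a n²/V²
nRT/(V − nb) = (4.15)(0.08314)(423)/(4.61 − 4.15×0.0387) = 145.95/4.4494 = 32.802 bar
a n²/V² = (1.40)(4.15)²/(4.61)² = 1.1345 bar
P = 32.802 − 1.1345 = 31.67 bar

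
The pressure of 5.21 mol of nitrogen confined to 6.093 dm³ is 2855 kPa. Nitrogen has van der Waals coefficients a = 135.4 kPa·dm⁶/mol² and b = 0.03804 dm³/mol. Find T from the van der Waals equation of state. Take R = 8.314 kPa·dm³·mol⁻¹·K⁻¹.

T = (P + a n²/V²)(V − nb)/(nR)
P + a n²/V² = 2855 + (135.4)(5.21)²/(6.093)² = 2954.0 kPa
V − nb = 6.093 − (5.21)(0.03804) = 5.8948 dm³
T = (2954.0)(5.8948)/((5.21)(8.314)) = 402.0 K

T ≈ 402.0 K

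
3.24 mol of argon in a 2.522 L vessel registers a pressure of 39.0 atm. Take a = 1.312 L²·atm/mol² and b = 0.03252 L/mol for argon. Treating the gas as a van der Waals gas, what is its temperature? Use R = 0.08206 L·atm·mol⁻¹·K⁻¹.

T ≈ 374.2 K

T = (P + a n²/V²)(V − nb)/(nR)
P + a n²/V² = 39.0 + (1.312)(3.24)²/(2.522)² = 41.165 atm
V − nb = 2.522 − (3.24)(0.03252) = 2.4166 L
T = (41.165)(2.4166)/((3.24)(0.08206)) = 374.2 K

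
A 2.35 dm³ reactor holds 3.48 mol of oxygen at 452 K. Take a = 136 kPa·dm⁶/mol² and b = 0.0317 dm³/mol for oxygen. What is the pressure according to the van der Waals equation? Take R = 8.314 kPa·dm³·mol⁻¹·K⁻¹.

P ≈ 5541 kPa

P = nRT/(V − nb) − a n²/V²
nRT/(V − nb) = (3.48)(8.314)(452)/(2.35 − 3.48×0.0317) = 13078/2.2397 = 5839.2 kPa
a n²/V² = (136)(3.48)²/(2.35)² = 298.24 kPa
P = 5839.2 − 298.24 = 5541 kPa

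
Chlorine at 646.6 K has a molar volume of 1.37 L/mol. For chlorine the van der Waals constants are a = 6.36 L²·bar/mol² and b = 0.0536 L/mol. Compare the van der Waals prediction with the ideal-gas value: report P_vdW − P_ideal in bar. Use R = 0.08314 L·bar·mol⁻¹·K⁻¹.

ΔP ≈ -1.791 bar

Ideal: P_ideal = RT/V_m = (0.08314)(646.6)/1.37 = 39.2397 bar
vdW: P = RT/(V_m − b) − a/V_m² = 53.7583/1.31640 − 6.36/1.87690 = 40.8374 − 3.38857 = 37.4488 bar
ΔP = 37.4488 − 39.2397 = -1.791 bar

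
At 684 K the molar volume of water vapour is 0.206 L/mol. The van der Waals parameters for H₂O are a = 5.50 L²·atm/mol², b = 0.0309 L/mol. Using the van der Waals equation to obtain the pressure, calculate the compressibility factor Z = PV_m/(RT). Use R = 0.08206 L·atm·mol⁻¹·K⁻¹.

P = RT/(V_m − b) − a/V_m² = (0.08206)(684)/(0.206 − 0.0309) − 5.50/(0.206)²
  = 56.129/0.17510 − 129.61 = 320.55 − 129.61 = 190.94 atm
Z = PV_m/(RT) = (190.94)(0.206)/((0.08206)(684)) = 39.334/56.129 = 0.7008

Z ≈ 0.7008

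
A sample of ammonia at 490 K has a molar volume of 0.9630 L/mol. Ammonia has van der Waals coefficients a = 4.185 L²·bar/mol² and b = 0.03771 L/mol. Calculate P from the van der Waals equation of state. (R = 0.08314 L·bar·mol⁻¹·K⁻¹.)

P ≈ 39.52 bar

P = RT/(V_m − b) − a/V_m²
RT/(V_m − b) = (0.08314)(490)/(0.9630 − 0.03771) = 40.739/0.92529 = 44.028 bar
a/V_m² = 4.185/(0.9630)² = 4.5128 bar
P = 44.028 − 4.5128 = 39.52 bar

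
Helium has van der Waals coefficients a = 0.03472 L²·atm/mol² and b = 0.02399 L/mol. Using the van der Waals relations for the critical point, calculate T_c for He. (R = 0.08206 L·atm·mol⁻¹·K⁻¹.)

For a van der Waals gas, T_c = 8a/(27Rb).
T_c = 8×0.03472/(27×0.08206×0.02399) = 0.27776/0.053153 = 5.226 K

T_c ≈ 5.226 K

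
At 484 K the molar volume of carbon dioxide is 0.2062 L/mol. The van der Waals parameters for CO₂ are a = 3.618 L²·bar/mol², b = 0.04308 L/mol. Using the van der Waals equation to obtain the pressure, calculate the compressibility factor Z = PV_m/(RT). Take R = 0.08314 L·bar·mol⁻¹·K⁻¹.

P = RT/(V_m − b) − a/V_m² = (0.08314)(484)/(0.2062 − 0.04308) − 3.618/(0.2062)²
  = 40.240/0.16312 − 85.092 = 246.69 − 85.092 = 161.60 bar
Z = PV_m/(RT) = (161.60)(0.2062)/((0.08314)(484)) = 33.322/40.240 = 0.8281

Z ≈ 0.8281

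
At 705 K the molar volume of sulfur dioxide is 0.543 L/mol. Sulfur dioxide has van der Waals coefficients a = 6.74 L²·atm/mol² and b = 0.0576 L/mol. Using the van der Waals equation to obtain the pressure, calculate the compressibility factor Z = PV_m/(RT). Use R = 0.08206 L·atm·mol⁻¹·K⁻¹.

P = RT/(V_m − b) − a/V_m² = (0.08206)(705)/(0.543 − 0.0576) − 6.74/(0.543)²
  = 57.852/0.48540 − 22.859 = 119.18 − 22.859 = 96.32 atm
Z = PV_m/(RT) = (96.32)(0.543)/((0.08206)(705)) = 52.302/57.852 = 0.9041

Z ≈ 0.9041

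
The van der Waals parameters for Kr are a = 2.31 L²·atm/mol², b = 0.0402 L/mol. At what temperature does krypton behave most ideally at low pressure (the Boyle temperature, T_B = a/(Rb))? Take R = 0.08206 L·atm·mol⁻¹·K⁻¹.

For a van der Waals gas the second virial coefficient B₂ = b − a/(RT) vanishes at T_B = a/(Rb).
T_B = 2.31/(0.08206×0.0402) = 2.31/0.0032988 = 700.3 K

T_B ≈ 700.3 K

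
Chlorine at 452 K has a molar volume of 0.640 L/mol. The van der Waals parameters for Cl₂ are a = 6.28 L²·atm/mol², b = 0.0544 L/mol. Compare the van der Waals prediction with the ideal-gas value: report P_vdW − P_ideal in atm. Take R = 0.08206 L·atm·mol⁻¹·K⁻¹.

Ideal: P_ideal = RT/V_m = (0.08206)(452)/0.640 = 57.9549 atm
vdW: P = RT/(V_m − b) − a/V_m² = 37.0911/0.585600 − 6.28/0.409600 = 63.3386 − 15.3320 = 48.0066 atm
ΔP = 48.0066 − 57.9549 = -9.948 atm

ΔP ≈ -9.948 atm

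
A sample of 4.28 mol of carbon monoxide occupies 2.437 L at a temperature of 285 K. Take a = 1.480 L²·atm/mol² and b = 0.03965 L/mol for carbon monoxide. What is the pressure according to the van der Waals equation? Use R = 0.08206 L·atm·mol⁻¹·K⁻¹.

P ≈ 39.58 atm

P = nRT/(V − nb) − a n²/V²
nRT/(V − nb) = (4.28)(0.08206)(285)/(2.437 − 4.28×0.03965) = 100.10/2.2673 = 44.149 atm
a n²/V² = (1.480)(4.28)²/(2.437)² = 4.5650 atm
P = 44.149 − 4.5650 = 39.58 atm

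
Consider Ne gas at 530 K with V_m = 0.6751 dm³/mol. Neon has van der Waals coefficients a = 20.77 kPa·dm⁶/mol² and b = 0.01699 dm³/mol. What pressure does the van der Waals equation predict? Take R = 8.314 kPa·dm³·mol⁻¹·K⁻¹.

P = RT/(V_m − b) − a/V_m²
RT/(V_m − b) = (8.314)(530)/(0.6751 − 0.01699) = 4406.4/0.65811 = 6695.5 kPa
a/V_m² = 20.77/(0.6751)² = 45.572 kPa
P = 6695.5 − 45.572 = 6650 kPa

P ≈ 6650 kPa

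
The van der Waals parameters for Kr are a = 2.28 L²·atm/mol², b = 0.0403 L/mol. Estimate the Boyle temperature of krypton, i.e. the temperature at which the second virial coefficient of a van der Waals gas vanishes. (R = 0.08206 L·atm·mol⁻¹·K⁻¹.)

T_B ≈ 689.4 K

For a van der Waals gas the second virial coefficient B₂ = b − a/(RT) vanishes at T_B = a/(Rb).
T_B = 2.28/(0.08206×0.0403) = 2.28/0.0033070 = 689.4 K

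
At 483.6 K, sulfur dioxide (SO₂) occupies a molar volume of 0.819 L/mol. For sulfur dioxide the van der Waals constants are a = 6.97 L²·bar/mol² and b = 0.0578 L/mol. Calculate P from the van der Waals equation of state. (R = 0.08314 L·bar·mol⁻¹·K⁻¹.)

P = RT/(V_m − b) − a/V_m²
RT/(V_m − b) = (0.08314)(483.6)/(0.819 − 0.0578) = 40.207/0.76120 = 52.821 bar
a/V_m² = 6.97/(0.819)² = 10.391 bar
P = 52.821 − 10.391 = 42.43 bar

P ≈ 42.43 bar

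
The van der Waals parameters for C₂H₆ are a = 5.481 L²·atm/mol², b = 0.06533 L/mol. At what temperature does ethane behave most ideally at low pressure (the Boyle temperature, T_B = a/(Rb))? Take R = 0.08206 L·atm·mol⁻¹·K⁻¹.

For a van der Waals gas the second virial coefficient B₂ = b − a/(RT) vanishes at T_B = a/(Rb).
T_B = 5.481/(0.08206×0.06533) = 5.481/0.0053610 = 1022 K

T_B ≈ 1022 K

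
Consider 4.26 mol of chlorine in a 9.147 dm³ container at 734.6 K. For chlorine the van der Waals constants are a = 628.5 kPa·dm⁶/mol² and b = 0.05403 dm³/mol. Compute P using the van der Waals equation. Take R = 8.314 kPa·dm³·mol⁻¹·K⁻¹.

P ≈ 2782 kPa

P = nRT/(V − nb) − a n²/V²
nRT/(V − nb) = (4.26)(8.314)(734.6)/(9.147 − 4.26×0.05403) = 26018/8.9168 = 2917.9 kPa
a n²/V² = (628.5)(4.26)²/(9.147)² = 136.32 kPa
P = 2917.9 − 136.32 = 2782 kPa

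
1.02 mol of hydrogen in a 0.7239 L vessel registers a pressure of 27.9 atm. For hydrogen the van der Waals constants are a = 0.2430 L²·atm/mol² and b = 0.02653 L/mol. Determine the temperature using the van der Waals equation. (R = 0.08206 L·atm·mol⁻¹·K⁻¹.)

T = (P + a n²/V²)(V − nb)/(nR)
P + a n²/V² = 27.9 + (0.2430)(1.02)²/(0.7239)² = 28.382 atm
V − nb = 0.7239 − (1.02)(0.02653) = 0.69684 L
T = (28.382)(0.69684)/((1.02)(0.08206)) = 236.3 K

T ≈ 236.3 K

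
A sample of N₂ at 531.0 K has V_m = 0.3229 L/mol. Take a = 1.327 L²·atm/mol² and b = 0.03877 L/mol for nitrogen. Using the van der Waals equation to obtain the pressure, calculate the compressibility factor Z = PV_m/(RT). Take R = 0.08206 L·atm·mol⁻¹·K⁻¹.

P = RT/(V_m − b) − a/V_m² = (0.08206)(531.0)/(0.3229 − 0.03877) − 1.327/(0.3229)²
  = 43.574/0.28413 − 12.727 = 153.36 − 12.727 = 140.63 atm
Z = PV_m/(RT) = (140.63)(0.3229)/((0.08206)(531.0)) = 45.409/43.574 = 1.042

Z ≈ 1.042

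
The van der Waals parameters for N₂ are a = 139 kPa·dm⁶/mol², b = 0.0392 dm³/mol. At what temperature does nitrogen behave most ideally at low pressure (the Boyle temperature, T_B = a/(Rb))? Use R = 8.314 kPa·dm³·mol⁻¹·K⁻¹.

T_B ≈ 426.5 K

For a van der Waals gas the second virial coefficient B₂ = b − a/(RT) vanishes at T_B = a/(Rb).
T_B = 139/(8.314×0.0392) = 139/0.32591 = 426.5 K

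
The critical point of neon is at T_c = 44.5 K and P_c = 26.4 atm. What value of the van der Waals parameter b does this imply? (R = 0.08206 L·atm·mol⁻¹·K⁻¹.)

From T_c = 8a/(27Rb) and P_c = a/(27b²): b = R T_c/(8 P_c).
b = (0.08206)(44.5)/(8×26.4) = 3.6517/211.20 = 0.01729 L/mol

b ≈ 0.01729 L/mol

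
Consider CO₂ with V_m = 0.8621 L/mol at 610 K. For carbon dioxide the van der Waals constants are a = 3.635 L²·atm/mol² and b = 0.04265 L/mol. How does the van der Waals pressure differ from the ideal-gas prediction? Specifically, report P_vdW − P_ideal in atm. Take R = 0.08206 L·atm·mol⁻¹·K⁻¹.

Ideal: P_ideal = RT/V_m = (0.08206)(610)/0.8621 = 58.0636 atm
vdW: P = RT/(V_m − b) − a/V_m² = 50.0566/0.819450 − 3.635/0.743216 = 61.0856 − 4.89091 = 56.1947 atm
ΔP = 56.1947 − 58.0636 = -1.869 atm

ΔP ≈ -1.869 atm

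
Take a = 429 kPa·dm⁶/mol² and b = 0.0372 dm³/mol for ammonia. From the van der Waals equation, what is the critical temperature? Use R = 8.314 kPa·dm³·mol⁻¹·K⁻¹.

T_c ≈ 411.0 K

For a van der Waals gas, T_c = 8a/(27Rb).
T_c = 8×429/(27×8.314×0.0372) = 3432.0/8.3506 = 411.0 K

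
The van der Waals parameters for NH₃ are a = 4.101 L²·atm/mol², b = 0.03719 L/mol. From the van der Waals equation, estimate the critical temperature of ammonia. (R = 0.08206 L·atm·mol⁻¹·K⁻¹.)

T_c ≈ 398.2 K

For a van der Waals gas, T_c = 8a/(27Rb).
T_c = 8×4.101/(27×0.08206×0.03719) = 32.808/0.082399 = 398.2 K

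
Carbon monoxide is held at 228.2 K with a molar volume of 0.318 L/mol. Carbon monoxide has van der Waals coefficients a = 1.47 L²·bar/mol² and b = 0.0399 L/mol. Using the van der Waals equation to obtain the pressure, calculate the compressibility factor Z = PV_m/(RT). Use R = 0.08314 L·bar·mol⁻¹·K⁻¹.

P = RT/(V_m − b) − a/V_m² = (0.08314)(228.2)/(0.318 − 0.0399) − 1.47/(0.318)²
  = 18.973/0.27810 − 14.537 = 68.224 − 14.537 = 53.687 bar
Z = PV_m/(RT) = (53.687)(0.318)/((0.08314)(228.2)) = 17.072/18.973 = 0.8998

Z ≈ 0.8998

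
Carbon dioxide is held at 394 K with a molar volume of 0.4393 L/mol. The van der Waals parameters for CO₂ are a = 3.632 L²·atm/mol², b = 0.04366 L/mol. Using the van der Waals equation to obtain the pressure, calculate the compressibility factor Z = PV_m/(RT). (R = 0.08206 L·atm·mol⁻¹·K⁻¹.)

P = RT/(V_m − b) − a/V_m² = (0.08206)(394)/(0.4393 − 0.04366) − 3.632/(0.4393)²
  = 32.332/0.39564 − 18.820 = 81.721 − 18.820 = 62.901 atm
Z = PV_m/(RT) = (62.901)(0.4393)/((0.08206)(394)) = 27.632/32.332 = 0.8546

Z ≈ 0.8546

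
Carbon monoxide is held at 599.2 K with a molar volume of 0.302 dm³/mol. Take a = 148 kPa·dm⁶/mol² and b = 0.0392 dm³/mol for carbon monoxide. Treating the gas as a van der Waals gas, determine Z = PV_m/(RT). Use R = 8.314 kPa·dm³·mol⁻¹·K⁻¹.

Z ≈ 1.051

P = RT/(V_m − b) − a/V_m² = (8.314)(599.2)/(0.302 − 0.0392) − 148/(0.302)²
  = 4981.7/0.26280 − 1622.7 = 18956 − 1622.7 = 17333 kPa
Z = PV_m/(RT) = (17333)(0.302)/((8.314)(599.2)) = 5234.6/4981.7 = 1.051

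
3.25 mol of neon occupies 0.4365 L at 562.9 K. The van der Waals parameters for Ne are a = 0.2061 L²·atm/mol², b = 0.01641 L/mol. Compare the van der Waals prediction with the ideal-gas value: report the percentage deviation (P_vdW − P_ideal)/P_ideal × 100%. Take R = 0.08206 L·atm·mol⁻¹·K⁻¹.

Ideal: P_ideal = nRT/V = (3.25)(0.08206)(562.9)/0.4365 = 343.924 atm
vdW: P = nRT/(V − nb) − a n²/V² = 150.123/0.383168 − 2.17693/0.190532 = 391.794 − 11.4255 = 380.369 atm
% deviation = (380.369 − 343.924)/343.924 × 100% = 10.60%

10.60 %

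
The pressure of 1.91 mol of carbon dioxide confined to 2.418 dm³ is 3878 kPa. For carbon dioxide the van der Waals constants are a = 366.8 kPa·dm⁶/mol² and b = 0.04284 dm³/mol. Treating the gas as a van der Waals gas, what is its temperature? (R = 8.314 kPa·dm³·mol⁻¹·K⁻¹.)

T = (P + a n²/V²)(V − nb)/(nR)
P + a n²/V² = 3878 + (366.8)(1.91)²/(2.418)² = 4106.9 kPa
V − nb = 2.418 − (1.91)(0.04284) = 2.3362 dm³
T = (4106.9)(2.3362)/((1.91)(8.314)) = 604.2 K

T ≈ 604.2 K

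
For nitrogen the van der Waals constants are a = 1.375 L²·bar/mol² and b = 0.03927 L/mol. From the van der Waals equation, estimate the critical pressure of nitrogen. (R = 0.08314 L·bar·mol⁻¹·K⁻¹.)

P_c ≈ 33.02 bar

For a van der Waals gas, P_c = a/(27b²).
P_c = 1.375/(27×(0.03927)²) = 1.375/0.041638 = 33.02 bar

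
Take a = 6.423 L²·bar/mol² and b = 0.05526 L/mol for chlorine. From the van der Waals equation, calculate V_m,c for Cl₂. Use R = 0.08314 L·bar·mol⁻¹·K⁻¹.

For a van der Waals gas, V_m,c = 3b.
V_m,c = 3×0.05526 = 0.1658 L/mol

V_m,c ≈ 0.1658 L/mol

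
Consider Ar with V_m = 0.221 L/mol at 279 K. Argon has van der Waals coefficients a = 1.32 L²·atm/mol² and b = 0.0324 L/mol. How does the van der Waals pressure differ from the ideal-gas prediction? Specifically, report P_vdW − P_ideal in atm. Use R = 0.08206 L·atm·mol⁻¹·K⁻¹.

ΔP ≈ -9.23 atm

Ideal: P_ideal = RT/V_m = (0.08206)(279)/0.221 = 103.596 atm
vdW: P = RT/(V_m − b) − a/V_m² = 22.8947/0.188600 − 1.32/0.0488410 = 121.393 − 27.0265 = 94.367 atm
ΔP = 94.367 − 103.596 = -9.23 atm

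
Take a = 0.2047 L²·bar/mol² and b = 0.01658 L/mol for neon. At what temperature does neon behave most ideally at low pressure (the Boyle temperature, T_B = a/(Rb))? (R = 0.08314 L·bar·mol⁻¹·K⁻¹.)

T_B ≈ 148.5 K

For a van der Waals gas the second virial coefficient B₂ = b − a/(RT) vanishes at T_B = a/(Rb).
T_B = 0.2047/(0.08314×0.01658) = 0.2047/0.0013785 = 148.5 K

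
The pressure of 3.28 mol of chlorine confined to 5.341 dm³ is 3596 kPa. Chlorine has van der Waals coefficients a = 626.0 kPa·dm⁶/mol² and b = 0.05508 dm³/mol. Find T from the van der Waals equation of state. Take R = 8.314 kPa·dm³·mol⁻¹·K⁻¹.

T = (P + a n²/V²)(V − nb)/(nR)
P + a n²/V² = 3596 + (626.0)(3.28)²/(5.341)² = 3832.1 kPa
V − nb = 5.341 − (3.28)(0.05508) = 5.1603 dm³
T = (3832.1)(5.1603)/((3.28)(8.314)) = 725.2 K

T ≈ 725.2 K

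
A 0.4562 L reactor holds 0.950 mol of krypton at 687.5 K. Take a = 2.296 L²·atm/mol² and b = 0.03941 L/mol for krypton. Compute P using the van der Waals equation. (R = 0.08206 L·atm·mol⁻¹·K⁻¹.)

P = nRT/(V − nb) − a n²/V²
nRT/(V − nb) = (0.950)(0.08206)(687.5)/(0.4562 − 0.950×0.03941) = 53.595/0.41876 = 127.99 atm
a n²/V² = (2.296)(0.950)²/(0.4562)² = 9.9565 atm
P = 127.99 − 9.9565 = 118.0 atm

P ≈ 118.0 atm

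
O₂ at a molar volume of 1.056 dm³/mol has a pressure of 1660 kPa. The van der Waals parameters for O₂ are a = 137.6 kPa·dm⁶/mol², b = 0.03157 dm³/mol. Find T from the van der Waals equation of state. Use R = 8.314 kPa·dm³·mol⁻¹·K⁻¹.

T = (P + a/V_m²)(V_m − b)/R
P + a/V_m² = 1660 + 137.6/(1.056)² = 1783.4 kPa
V_m − b = 1.056 − 0.03157 = 1.0244 dm³/mol
T = (1783.4)(1.0244)/8.314 = 219.7 K

T ≈ 219.7 K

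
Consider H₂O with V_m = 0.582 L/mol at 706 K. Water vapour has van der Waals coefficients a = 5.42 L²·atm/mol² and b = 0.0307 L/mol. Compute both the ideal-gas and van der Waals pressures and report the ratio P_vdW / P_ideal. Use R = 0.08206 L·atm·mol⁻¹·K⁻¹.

P_vdW / P_ideal ≈ 0.8949

Ideal: P_ideal = RT/V_m = (0.08206)(706)/0.582 = 99.5436 atm
vdW: P = RT/(V_m − b) − a/V_m² = 57.9344/0.551300 − 5.42/0.338724 = 105.087 − 16.0012 = 89.086 atm
Ratio = 89.086/99.5436 = 0.8949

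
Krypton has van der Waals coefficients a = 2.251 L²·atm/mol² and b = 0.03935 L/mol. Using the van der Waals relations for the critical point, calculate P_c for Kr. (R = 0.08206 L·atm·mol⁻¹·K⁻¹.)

P_c ≈ 53.84 atm

For a van der Waals gas, P_c = a/(27b²).
P_c = 2.251/(27×(0.03935)²) = 2.251/0.041807 = 53.84 atm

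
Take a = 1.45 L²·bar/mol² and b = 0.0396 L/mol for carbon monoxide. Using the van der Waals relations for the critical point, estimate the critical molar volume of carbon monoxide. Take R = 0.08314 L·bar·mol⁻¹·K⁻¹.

For a van der Waals gas, V_m,c = 3b.
V_m,c = 3×0.0396 = 0.1188 L/mol

V_m,c ≈ 0.1188 L/mol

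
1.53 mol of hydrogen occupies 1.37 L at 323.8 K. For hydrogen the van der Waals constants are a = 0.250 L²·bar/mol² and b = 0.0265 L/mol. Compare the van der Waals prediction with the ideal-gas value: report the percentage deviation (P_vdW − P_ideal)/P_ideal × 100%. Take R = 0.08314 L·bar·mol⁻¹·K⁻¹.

Ideal: P_ideal = nRT/V = (1.53)(0.08314)(323.8)/1.37 = 30.0648 bar
vdW: P = nRT/(V − nb) − a n²/V² = 41.1887/1.32946 − 0.585225/1.87690 = 30.9815 − 0.311804 = 30.6697 bar
% deviation = (30.6697 − 30.0648)/30.0648 × 100% = 2.01%

2.01 %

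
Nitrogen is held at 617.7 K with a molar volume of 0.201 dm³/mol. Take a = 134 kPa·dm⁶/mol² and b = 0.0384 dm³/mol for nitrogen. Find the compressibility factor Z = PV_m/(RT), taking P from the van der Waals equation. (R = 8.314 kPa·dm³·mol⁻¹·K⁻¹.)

P = RT/(V_m − b) − a/V_m² = (8.314)(617.7)/(0.201 − 0.0384) − 134/(0.201)²
  = 5135.6/0.16260 − 3316.7 = 31584 − 3316.7 = 28267 kPa
Z = PV_m/(RT) = (28267)(0.201)/((8.314)(617.7)) = 5681.7/5135.6 = 1.106

Z ≈ 1.106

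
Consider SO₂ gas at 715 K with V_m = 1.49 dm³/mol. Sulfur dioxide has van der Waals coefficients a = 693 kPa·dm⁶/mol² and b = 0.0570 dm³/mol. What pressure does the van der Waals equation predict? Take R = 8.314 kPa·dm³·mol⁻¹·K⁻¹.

P ≈ 3836 kPa

P = RT/(V_m − b) − a/V_m²
RT/(V_m − b) = (8.314)(715)/(1.49 − 0.0570) = 5944.5/1.4330 = 4148.3 kPa
a/V_m² = 693/(1.49)² = 312.15 kPa
P = 4148.3 − 312.15 = 3836 kPa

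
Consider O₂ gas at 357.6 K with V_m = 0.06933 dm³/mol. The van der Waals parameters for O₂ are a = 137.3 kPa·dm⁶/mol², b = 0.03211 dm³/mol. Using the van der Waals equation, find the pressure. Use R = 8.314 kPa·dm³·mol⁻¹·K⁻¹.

P ≈ 51314 kPa

P = RT/(V_m − b) − a/V_m²
RT/(V_m − b) = (8.314)(357.6)/(0.06933 − 0.03211) = 2973.1/0.037220 = 79879 kPa
a/V_m² = 137.3/(0.06933)² = 28565 kPa
P = 79879 − 28565 = 51314 kPa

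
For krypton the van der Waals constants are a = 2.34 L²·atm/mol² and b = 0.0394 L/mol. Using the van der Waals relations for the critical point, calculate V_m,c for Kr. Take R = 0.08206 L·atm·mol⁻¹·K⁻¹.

V_m,c ≈ 0.1182 L/mol

For a van der Waals gas, V_m,c = 3b.
V_m,c = 3×0.0394 = 0.1182 L/mol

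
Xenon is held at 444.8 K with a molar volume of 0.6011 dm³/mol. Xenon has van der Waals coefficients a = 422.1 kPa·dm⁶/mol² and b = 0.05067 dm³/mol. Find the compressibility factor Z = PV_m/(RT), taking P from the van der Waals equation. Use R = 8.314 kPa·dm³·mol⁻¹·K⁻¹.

P = RT/(V_m − b) − a/V_m² = (8.314)(444.8)/(0.6011 − 0.05067) − 422.1/(0.6011)²
  = 3698.1/0.55043 − 1168.2 = 6718.6 − 1168.2 = 5550.4 kPa
Z = PV_m/(RT) = (5550.4)(0.6011)/((8.314)(444.8)) = 3336.3/3698.1 = 0.9022

Z ≈ 0.9022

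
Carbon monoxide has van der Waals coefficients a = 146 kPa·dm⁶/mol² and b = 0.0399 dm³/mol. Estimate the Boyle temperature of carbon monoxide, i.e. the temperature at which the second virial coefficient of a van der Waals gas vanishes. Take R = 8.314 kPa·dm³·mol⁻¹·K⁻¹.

T_B ≈ 440.1 K

For a van der Waals gas the second virial coefficient B₂ = b − a/(RT) vanishes at T_B = a/(Rb).
T_B = 146/(8.314×0.0399) = 146/0.33173 = 440.1 K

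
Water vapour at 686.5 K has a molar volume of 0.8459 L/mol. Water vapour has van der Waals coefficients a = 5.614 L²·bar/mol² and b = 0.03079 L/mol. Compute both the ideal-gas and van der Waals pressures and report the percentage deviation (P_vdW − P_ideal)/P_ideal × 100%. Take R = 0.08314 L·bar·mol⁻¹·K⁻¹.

-7.85 %

Ideal: P_ideal = RT/V_m = (0.08314)(686.5)/0.8459 = 67.4732 bar
vdW: P = RT/(V_m − b) − a/V_m² = 57.0756/0.815110 − 5.614/0.715547 = 70.0220 − 7.84575 = 62.1763 bar
% deviation = (62.1763 − 67.4732)/67.4732 × 100% = -7.85%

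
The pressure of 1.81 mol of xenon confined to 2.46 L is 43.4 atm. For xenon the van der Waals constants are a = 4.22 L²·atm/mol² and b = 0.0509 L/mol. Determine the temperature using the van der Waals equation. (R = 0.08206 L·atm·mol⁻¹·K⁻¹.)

T = (P + a n²/V²)(V − nb)/(nR)
P + a n²/V² = 43.4 + (4.22)(1.81)²/(2.46)² = 45.685 atm
V − nb = 2.46 − (1.81)(0.0509) = 2.3679 L
T = (45.685)(2.3679)/((1.81)(0.08206)) = 728.3 K

T ≈ 728.3 K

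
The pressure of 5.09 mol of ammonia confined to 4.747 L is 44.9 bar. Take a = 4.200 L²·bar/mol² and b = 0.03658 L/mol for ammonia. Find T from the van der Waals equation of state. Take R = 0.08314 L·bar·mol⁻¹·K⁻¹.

T ≈ 535.9 K

T = (P + a n²/V²)(V − nb)/(nR)
P + a n²/V² = 44.9 + (4.200)(5.09)²/(4.747)² = 49.729 bar
V − nb = 4.747 − (5.09)(0.03658) = 4.5608 L
T = (49.729)(4.5608)/((5.09)(0.08314)) = 535.9 K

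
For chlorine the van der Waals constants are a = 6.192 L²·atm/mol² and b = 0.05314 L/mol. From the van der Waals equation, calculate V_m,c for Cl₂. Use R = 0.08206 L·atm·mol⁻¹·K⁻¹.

V_m,c ≈ 0.1594 L/mol

For a van der Waals gas, V_m,c = 3b.
V_m,c = 3×0.05314 = 0.1594 L/mol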